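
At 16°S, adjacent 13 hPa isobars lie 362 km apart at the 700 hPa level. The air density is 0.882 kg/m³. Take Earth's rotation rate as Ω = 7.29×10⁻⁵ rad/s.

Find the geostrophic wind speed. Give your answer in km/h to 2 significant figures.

Coriolis parameter at 16°S:
f = 2Ω sin φ = 2 × 7.29×10⁻⁵ × sin 16° = 4.02×10⁻⁵ s⁻¹
Pressure gradient: |∂P/∂n| = 1300 Pa / 362000 m = 3.59×10⁻³ Pa/m
Geostrophic balance (pressure-gradient force = Coriolis force):
V_g = (1/(fρ)) |∂P/∂n| = 3.59×10⁻³ / (4.02×10⁻⁵ × 0.882) = 101 m/s
Converting: 101 m/s × 3.6 = 360 km/h

360 km/h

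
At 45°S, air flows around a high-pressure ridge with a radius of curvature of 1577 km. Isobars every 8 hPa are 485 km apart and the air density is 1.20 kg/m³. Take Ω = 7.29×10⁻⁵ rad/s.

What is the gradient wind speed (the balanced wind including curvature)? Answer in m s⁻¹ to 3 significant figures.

14.7 m s⁻¹

Coriolis parameter at 45°S:
f = 2Ω sin φ = 2 × 7.29×10⁻⁵ × sin 45° = 1.03×10⁻⁴ s⁻¹
Pressure gradient: |∂P/∂n| = 800 Pa / 485000 m = 1.65×10⁻³ Pa/m
Geostrophic speed: V_g = |∂P/∂n|/(fρ) = 1.65×10⁻³/(1.03×10⁻⁴ × 1.20) = 13.3 m/s
Around a high, pressure-gradient force acts outward with centrifugal, so Coriolis balances both:
fV = (1/ρ)|∂P/∂n| + V²/R  →  V² − fR·V + fR·V_g = 0
With fR = 1.03×10⁻⁴ × 1577×10³ m = 163 m/s:
V = [fR − √((fR)² − 4 fR V_g)]/2 = [163 − √(163² − 4×163×13.3)]/2 = 14.7 m/s
Supergeostrophic (V > V_g = 13.3 m/s), as expected around a high.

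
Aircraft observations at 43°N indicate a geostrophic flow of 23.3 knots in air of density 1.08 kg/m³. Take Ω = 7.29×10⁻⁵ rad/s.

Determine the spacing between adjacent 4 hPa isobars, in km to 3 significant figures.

311 km

Coriolis parameter at 43°N:
f = 2Ω sin φ = 2 × 7.29×10⁻⁵ × sin 43° = 9.94×10⁻⁵ s⁻¹
Wind speed in SI: 23.3 knots = 12.0 m/s
Geostrophic balance rearranged: |∂P/∂n| = f ρ V_g
|∂P/∂n| = 9.94×10⁻⁵ × 1.08 × 12.0 = 1.29×10⁻³ Pa/m
Isobar spacing: Δn = ΔP/|∂P/∂n| = 400 Pa / 1.29×10⁻³ Pa/m = 310743 m ≈ 311 km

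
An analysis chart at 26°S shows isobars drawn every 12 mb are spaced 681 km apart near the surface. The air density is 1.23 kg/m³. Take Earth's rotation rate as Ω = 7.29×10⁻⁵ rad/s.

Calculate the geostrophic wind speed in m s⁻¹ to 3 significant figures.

Coriolis parameter at 26°S:
f = 2Ω sin φ = 2 × 7.29×10⁻⁵ × sin 26° = 6.39×10⁻⁵ s⁻¹
Pressure gradient: |∂P/∂n| = 1200 Pa / 681000 m = 1.76×10⁻³ Pa/m
Geostrophic balance (pressure-gradient force = Coriolis force):
V_g = (1/(fρ)) |∂P/∂n| = 1.76×10⁻³ / (6.39×10⁻⁵ × 1.23) = 22.4 m/s

22.4 m s⁻¹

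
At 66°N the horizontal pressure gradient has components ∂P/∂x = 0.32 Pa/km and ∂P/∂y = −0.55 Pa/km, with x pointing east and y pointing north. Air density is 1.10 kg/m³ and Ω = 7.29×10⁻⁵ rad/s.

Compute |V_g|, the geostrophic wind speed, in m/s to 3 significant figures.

Coriolis parameter at 66°N:
f = 2Ω sin φ = 2 × 7.29×10⁻⁵ × sin 66° = 1.33×10⁻⁴ s⁻¹
Component geostrophic relations (x east, y north):
u_g = −(1/(fρ)) ∂P/∂y,  v_g = (1/(fρ)) ∂P/∂x
u_g = −(−0.55×10⁻³)/(1.33×10⁻⁴ × 1.10) = 3.75 m/s;  v_g = (0.32×10⁻³)/(1.33×10⁻⁴ × 1.10) = 2.18 m/s
|V_g| = √(u_g² + v_g²) = 4.34 m/s

4.34 m/s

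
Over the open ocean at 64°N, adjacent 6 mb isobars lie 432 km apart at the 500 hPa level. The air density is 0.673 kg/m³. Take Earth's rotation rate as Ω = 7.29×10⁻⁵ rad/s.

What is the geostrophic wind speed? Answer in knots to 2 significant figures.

31 knots

Coriolis parameter at 64°N:
f = 2Ω sin φ = 2 × 7.29×10⁻⁵ × sin 64° = 1.31×10⁻⁴ s⁻¹
Pressure gradient: |∂P/∂n| = 600 Pa / 432000 m = 1.39×10⁻³ Pa/m
Geostrophic balance (pressure-gradient force = Coriolis force):
V_g = (1/(fρ)) |∂P/∂n| = 1.39×10⁻³ / (1.31×10⁻⁴ × 0.673) = 15.7 m/s
Converting: 15.7 m/s × 1.944 = 31 knots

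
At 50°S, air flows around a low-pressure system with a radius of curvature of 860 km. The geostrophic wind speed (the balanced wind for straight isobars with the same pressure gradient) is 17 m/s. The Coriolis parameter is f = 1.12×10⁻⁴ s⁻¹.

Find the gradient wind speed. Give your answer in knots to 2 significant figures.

29 knots

Around a low, centrifugal force acts outward with Coriolis, so pressure-gradient force balances both:
(1/ρ)|∂P/∂n| = fV + V²/R  →  V² + fR·V − fR·V_g = 0
With fR = 1.12×10⁻⁴ × 860×10³ m = 96.3 m/s:
V = [−fR + √((fR)² + 4 fR V_g)]/2 = [−96.3 + √(96.3² + 4×96.3×17)]/2 = 14.7 m/s
Subgeostrophic (V < V_g = 17 m/s), as expected around a low.
Converting: 14.7 m/s × 1.944 = 29 knots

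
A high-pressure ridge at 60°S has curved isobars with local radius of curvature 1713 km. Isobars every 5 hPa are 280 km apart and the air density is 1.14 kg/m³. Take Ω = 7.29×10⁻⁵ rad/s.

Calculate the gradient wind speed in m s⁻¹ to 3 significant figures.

13.2 m s⁻¹

Coriolis parameter at 60°S:
f = 2Ω sin φ = 2 × 7.29×10⁻⁵ × sin 60° = 1.26×10⁻⁴ s⁻¹
Pressure gradient: |∂P/∂n| = 500 Pa / 280000 m = 1.79×10⁻³ Pa/m
Geostrophic speed: V_g = |∂P/∂n|/(fρ) = 1.79×10⁻³/(1.26×10⁻⁴ × 1.14) = 12.4 m/s
Around a high, pressure-gradient force acts outward with centrifugal, so Coriolis balances both:
fV = (1/ρ)|∂P/∂n| + V²/R  →  V² − fR·V + fR·V_g = 0
With fR = 1.26×10⁻⁴ × 1713×10³ m = 216 m/s:
V = [fR − √((fR)² − 4 fR V_g)]/2 = [216 − √(216² − 4×216×12.4)]/2 = 13.2 m/s
Supergeostrophic (V > V_g = 12.4 m/s), as expected around a high.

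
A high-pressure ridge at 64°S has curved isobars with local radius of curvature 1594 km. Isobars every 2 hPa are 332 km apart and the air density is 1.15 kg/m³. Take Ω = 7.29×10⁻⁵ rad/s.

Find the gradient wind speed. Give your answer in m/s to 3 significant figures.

4.08 m/s

Coriolis parameter at 64°S:
f = 2Ω sin φ = 2 × 7.29×10⁻⁵ × sin 64° = 1.31×10⁻⁴ s⁻¹
Pressure gradient: |∂P/∂n| = 200 Pa / 332000 m = 6.02×10⁻⁴ Pa/m
Geostrophic speed: V_g = |∂P/∂n|/(fρ) = 6.02×10⁻⁴/(1.31×10⁻⁴ × 1.15) = 4.00 m/s
Around a high, pressure-gradient force acts outward with centrifugal, so Coriolis balances both:
fV = (1/ρ)|∂P/∂n| + V²/R  →  V² − fR·V + fR·V_g = 0
With fR = 1.31×10⁻⁴ × 1594×10³ m = 209 m/s:
V = [fR − √((fR)² − 4 fR V_g)]/2 = [209 − √(209² − 4×209×4)]/2 = 4.08 m/s
Supergeostrophic (V > V_g = 4 m/s), as expected around a high.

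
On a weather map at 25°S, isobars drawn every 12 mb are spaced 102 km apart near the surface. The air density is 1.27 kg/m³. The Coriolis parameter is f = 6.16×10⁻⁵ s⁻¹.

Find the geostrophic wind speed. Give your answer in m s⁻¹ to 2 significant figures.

Pressure gradient: |∂P/∂n| = 1200 Pa / 102000 m = 1.18×10⁻² Pa/m
Geostrophic balance (pressure-gradient force = Coriolis force):
V_g = (1/(fρ)) |∂P/∂n| = 1.18×10⁻² / (6.16×10⁻⁵ × 1.27) = 150 m/s

150 m s⁻¹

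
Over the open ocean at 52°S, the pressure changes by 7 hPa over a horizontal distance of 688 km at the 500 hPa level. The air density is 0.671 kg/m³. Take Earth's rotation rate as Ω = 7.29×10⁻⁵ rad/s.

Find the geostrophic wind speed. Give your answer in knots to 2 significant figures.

Coriolis parameter at 52°S:
f = 2Ω sin φ = 2 × 7.29×10⁻⁵ × sin 52° = 1.15×10⁻⁴ s⁻¹
Pressure gradient: |∂P/∂n| = 700 Pa / 688000 m = 1.02×10⁻³ Pa/m
Geostrophic balance (pressure-gradient force = Coriolis force):
V_g = (1/(fρ)) |∂P/∂n| = 1.02×10⁻³ / (1.15×10⁻⁴ × 0.671) = 13.2 m/s
Converting: 13.2 m/s × 1.944 = 26 knots

26 knots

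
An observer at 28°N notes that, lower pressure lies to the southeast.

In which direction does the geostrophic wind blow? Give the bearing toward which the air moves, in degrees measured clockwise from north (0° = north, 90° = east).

The pressure-gradient force points toward the southeast (bearing 135°).
Geostrophic balance: in the Northern Hemisphere the Coriolis force deflects motion to the right, so the geostrophic wind blows 90° to the right of the pressure-gradient force (low pressure on the left).
Rotating 135° by 90° clockwise gives 225° — the wind blows toward the southwest.

225°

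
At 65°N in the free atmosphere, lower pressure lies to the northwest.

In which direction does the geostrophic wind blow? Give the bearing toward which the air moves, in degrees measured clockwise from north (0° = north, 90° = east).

045°

The pressure-gradient force points toward the northwest (bearing 315°).
Geostrophic balance: in the Northern Hemisphere the Coriolis force deflects motion to the right, so the geostrophic wind blows 90° to the right of the pressure-gradient force (low pressure on the left).
Rotating 315° by 90° clockwise gives 045° — the wind blows toward the northeast.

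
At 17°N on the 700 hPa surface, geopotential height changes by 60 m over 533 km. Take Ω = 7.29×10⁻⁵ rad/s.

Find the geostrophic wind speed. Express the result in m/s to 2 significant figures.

Coriolis parameter at 17°N:
f = 2Ω sin φ = 2 × 7.29×10⁻⁵ × sin 17° = 4.26×10⁻⁵ s⁻¹
Height gradient: |∂Z/∂n| = 60 m / 533000 m = 1.13×10⁻⁴
On a pressure surface, geostrophic balance gives V_g = (g/f)|∂Z/∂n|:
V_g = 9.81 × 1.13×10⁻⁴ / 4.26×10⁻⁵ = 25.9 m/s

26 m/s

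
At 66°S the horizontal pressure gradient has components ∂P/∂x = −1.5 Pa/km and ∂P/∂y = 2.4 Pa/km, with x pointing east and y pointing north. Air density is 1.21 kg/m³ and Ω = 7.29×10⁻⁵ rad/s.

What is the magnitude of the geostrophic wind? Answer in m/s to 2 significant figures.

18 m/s

Coriolis parameter at 66°S:
f = 2Ω sin φ = 2 × 7.29×10⁻⁵ × sin 66° = 1.33×10⁻⁴ s⁻¹
In the Southern Hemisphere f is negative: f = −1.33×10⁻⁴ s⁻¹.
Component geostrophic relations (x east, y north):
u_g = −(1/(fρ)) ∂P/∂y,  v_g = (1/(fρ)) ∂P/∂x
u_g = −(2.4×10⁻³)/(−1.33×10⁻⁴ × 1.21) = 14.9 m/s;  v_g = (−1.5×10⁻³)/(−1.33×10⁻⁴ × 1.21) = 9.31 m/s
|V_g| = √(u_g² + v_g²) = 17.6 m/s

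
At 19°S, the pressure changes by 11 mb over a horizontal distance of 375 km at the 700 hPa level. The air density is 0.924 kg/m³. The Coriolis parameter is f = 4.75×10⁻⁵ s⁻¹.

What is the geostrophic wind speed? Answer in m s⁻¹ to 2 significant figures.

67 m s⁻¹

Pressure gradient: |∂P/∂n| = 1100 Pa / 375000 m = 2.93×10⁻³ Pa/m
Geostrophic balance (pressure-gradient force = Coriolis force):
V_g = (1/(fρ)) |∂P/∂n| = 2.93×10⁻³ / (4.75×10⁻⁵ × 0.924) = 66.8 m/s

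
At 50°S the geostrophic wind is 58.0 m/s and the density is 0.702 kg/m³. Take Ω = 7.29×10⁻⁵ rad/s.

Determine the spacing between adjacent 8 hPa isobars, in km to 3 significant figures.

Coriolis parameter at 50°S:
f = 2Ω sin φ = 2 × 7.29×10⁻⁵ × sin 50° = 1.12×10⁻⁴ s⁻¹
Geostrophic balance rearranged: |∂P/∂n| = f ρ V_g
|∂P/∂n| = 1.12×10⁻⁴ × 0.702 × 58.0 = 4.55×10⁻³ Pa/m
Isobar spacing: Δn = ΔP/|∂P/∂n| = 800 Pa / 4.55×10⁻³ Pa/m = 175919 m ≈ 176 km

176 km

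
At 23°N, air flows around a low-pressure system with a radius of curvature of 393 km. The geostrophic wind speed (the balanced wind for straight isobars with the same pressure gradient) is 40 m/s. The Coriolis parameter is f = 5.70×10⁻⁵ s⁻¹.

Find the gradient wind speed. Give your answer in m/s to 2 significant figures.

Around a low, centrifugal force acts outward with Coriolis, so pressure-gradient force balances both:
(1/ρ)|∂P/∂n| = fV + V²/R  →  V² + fR·V − fR·V_g = 0
With fR = 5.70×10⁻⁵ × 393×10³ m = 22.4 m/s:
V = [−fR + √((fR)² + 4 fR V_g)]/2 = [−22.4 + √(22.4² + 4×22.4×40)]/2 = 20.8 m/s
Subgeostrophic (V < V_g = 40 m/s), as expected around a low.

21 m/s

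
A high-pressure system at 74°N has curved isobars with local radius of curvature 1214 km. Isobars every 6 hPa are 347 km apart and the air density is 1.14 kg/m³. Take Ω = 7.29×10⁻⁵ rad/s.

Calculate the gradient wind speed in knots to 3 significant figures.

Coriolis parameter at 74°N:
f = 2Ω sin φ = 2 × 7.29×10⁻⁵ × sin 74° = 1.40×10⁻⁴ s⁻¹
Pressure gradient: |∂P/∂n| = 600 Pa / 347000 m = 1.73×10⁻³ Pa/m
Geostrophic speed: V_g = |∂P/∂n|/(fρ) = 1.73×10⁻³/(1.40×10⁻⁴ × 1.14) = 10.8 m/s
Around a high, pressure-gradient force acts outward with centrifugal, so Coriolis balances both:
fV = (1/ρ)|∂P/∂n| + V²/R  →  V² − fR·V + fR·V_g = 0
With fR = 1.40×10⁻⁴ × 1214×10³ m = 170 m/s:
V = [fR − √((fR)² − 4 fR V_g)]/2 = [170 − √(170² − 4×170×10.8)]/2 = 11.6 m/s
Supergeostrophic (V > V_g = 10.8 m/s), as expected around a high.
Converting: 11.6 m/s × 1.944 = 22.6 knots

22.6 knots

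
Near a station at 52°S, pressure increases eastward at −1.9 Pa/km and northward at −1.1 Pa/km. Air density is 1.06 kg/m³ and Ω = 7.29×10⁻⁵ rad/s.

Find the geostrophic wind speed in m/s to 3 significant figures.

18.0 m/s

Coriolis parameter at 52°S:
f = 2Ω sin φ = 2 × 7.29×10⁻⁵ × sin 52° = 1.15×10⁻⁴ s⁻¹
In the Southern Hemisphere f is negative: f = −1.15×10⁻⁴ s⁻¹.
Component geostrophic relations (x east, y north):
u_g = −(1/(fρ)) ∂P/∂y,  v_g = (1/(fρ)) ∂P/∂x
u_g = −(−1.1×10⁻³)/(−1.15×10⁻⁴ × 1.06) = −9.03 m/s;  v_g = (−1.9×10⁻³)/(−1.15×10⁻⁴ × 1.06) = 15.6 m/s
|V_g| = √(u_g² + v_g²) = 18.0 m/s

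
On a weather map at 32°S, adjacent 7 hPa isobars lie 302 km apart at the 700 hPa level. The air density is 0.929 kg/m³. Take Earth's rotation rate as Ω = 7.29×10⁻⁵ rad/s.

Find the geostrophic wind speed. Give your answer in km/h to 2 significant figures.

120 km/h

Coriolis parameter at 32°S:
f = 2Ω sin φ = 2 × 7.29×10⁻⁵ × sin 32° = 7.73×10⁻⁵ s⁻¹
Pressure gradient: |∂P/∂n| = 700 Pa / 302000 m = 2.32×10⁻³ Pa/m
Geostrophic balance (pressure-gradient force = Coriolis force):
V_g = (1/(fρ)) |∂P/∂n| = 2.32×10⁻³ / (7.73×10⁻⁵ × 0.929) = 32.3 m/s
Converting: 32.3 m/s × 3.6 = 120 km/h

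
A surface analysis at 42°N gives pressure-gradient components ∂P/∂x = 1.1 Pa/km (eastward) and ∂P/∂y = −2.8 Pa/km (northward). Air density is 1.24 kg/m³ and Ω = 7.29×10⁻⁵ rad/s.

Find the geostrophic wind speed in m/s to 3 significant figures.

Coriolis parameter at 42°N:
f = 2Ω sin φ = 2 × 7.29×10⁻⁵ × sin 42° = 9.76×10⁻⁵ s⁻¹
Component geostrophic relations (x east, y north):
u_g = −(1/(fρ)) ∂P/∂y,  v_g = (1/(fρ)) ∂P/∂x
u_g = −(−2.8×10⁻³)/(9.76×10⁻⁵ × 1.24) = 23.1 m/s;  v_g = (1.1×10⁻³)/(9.76×10⁻⁵ × 1.24) = 9.09 m/s
|V_g| = √(u_g² + v_g²) = 24.9 m/s

24.9 m/s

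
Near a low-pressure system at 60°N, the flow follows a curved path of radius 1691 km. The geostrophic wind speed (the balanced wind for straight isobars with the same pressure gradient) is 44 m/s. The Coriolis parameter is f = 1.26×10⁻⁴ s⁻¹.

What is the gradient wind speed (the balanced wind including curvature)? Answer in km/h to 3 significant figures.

Around a low, centrifugal force acts outward with Coriolis, so pressure-gradient force balances both:
(1/ρ)|∂P/∂n| = fV + V²/R  →  V² + fR·V − fR·V_g = 0
With fR = 1.26×10⁻⁴ × 1691×10³ m = 213 m/s:
V = [−fR + √((fR)² + 4 fR V_g)]/2 = [−213 + √(213² + 4×213×44)]/2 = 37.4 m/s
Subgeostrophic (V < V_g = 44 m/s), as expected around a low.
Converting: 37.4 m/s × 3.6 = 135 km/h

135 km/h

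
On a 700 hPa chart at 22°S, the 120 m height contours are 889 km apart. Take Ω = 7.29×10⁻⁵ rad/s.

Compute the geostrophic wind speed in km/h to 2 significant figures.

Coriolis parameter at 22°S:
f = 2Ω sin φ = 2 × 7.29×10⁻⁵ × sin 22° = 5.46×10⁻⁵ s⁻¹
Height gradient: |∂Z/∂n| = 120 m / 889000 m = 1.35×10⁻⁴
On a pressure surface, geostrophic balance gives V_g = (g/f)|∂Z/∂n|:
V_g = 9.81 × 1.35×10⁻⁴ / 5.46×10⁻⁵ = 24.2 m/s
Converting: 24.2 m/s × 3.6 = 87 km/h

87 km/h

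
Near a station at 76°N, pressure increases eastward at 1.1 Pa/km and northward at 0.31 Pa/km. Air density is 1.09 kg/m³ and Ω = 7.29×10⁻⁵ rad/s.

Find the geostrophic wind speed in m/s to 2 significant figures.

Coriolis parameter at 76°N:
f = 2Ω sin φ = 2 × 7.29×10⁻⁵ × sin 76° = 1.41×10⁻⁴ s⁻¹
Component geostrophic relations (x east, y north):
u_g = −(1/(fρ)) ∂P/∂y,  v_g = (1/(fρ)) ∂P/∂x
u_g = −(0.31×10⁻³)/(1.41×10⁻⁴ × 1.09) = −2.01 m/s;  v_g = (1.1×10⁻³)/(1.41×10⁻⁴ × 1.09) = 7.13 m/s
|V_g| = √(u_g² + v_g²) = 7.41 m/s

7.4 m/s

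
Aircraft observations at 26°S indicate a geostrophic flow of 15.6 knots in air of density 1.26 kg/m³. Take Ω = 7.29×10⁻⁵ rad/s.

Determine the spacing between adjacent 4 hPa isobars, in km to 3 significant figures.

Coriolis parameter at 26°S:
f = 2Ω sin φ = 2 × 7.29×10⁻⁵ × sin 26° = 6.39×10⁻⁵ s⁻¹
Wind speed in SI: 15.6 knots = 8.03 m/s
Geostrophic balance rearranged: |∂P/∂n| = f ρ V_g
|∂P/∂n| = 6.39×10⁻⁵ × 1.26 × 8.03 = 6.46×10⁻⁴ Pa/m
Isobar spacing: Δn = ΔP/|∂P/∂n| = 400 Pa / 6.46×10⁻⁴ Pa/m = 618910 m ≈ 619 km

619 km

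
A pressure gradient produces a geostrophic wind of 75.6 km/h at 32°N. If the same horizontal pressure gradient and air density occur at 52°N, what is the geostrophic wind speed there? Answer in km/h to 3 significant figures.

With the same pressure gradient and density, V_g ∝ 1/f ∝ 1/sin φ.
V₂ = V₁ · sin φ₁ / sin φ₂ = 75.6 × sin 32° / sin 52°
V₂ = 75.6 × 0.5299/0.7880 = 50.8 km/h

50.8 km/h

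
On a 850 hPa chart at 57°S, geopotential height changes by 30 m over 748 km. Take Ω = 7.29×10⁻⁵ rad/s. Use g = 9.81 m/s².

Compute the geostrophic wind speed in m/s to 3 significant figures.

3.22 m/s

Coriolis parameter at 57°S:
f = 2Ω sin φ = 2 × 7.29×10⁻⁵ × sin 57° = 1.22×10⁻⁴ s⁻¹
Height gradient: |∂Z/∂n| = 30 m / 748000 m = 4.01×10⁻⁵
On a pressure surface, geostrophic balance gives V_g = (g/f)|∂Z/∂n|:
V_g = 9.81 × 4.01×10⁻⁵ / 1.22×10⁻⁴ = 3.22 m/s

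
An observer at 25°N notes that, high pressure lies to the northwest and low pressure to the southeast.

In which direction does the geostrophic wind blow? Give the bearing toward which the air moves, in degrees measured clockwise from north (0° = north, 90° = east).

The pressure-gradient force points toward the southeast (bearing 135°).
Geostrophic balance: in the Northern Hemisphere the Coriolis force deflects motion to the right, so the geostrophic wind blows 90° to the right of the pressure-gradient force (low pressure on the left).
Rotating 135° by 90° clockwise gives 225° — the wind blows toward the southwest.

225°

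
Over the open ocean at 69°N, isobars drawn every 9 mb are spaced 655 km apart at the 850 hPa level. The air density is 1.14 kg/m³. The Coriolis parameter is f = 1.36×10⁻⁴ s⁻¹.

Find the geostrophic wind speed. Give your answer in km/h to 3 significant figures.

31.9 km/h

Pressure gradient: |∂P/∂n| = 900 Pa / 655000 m = 1.37×10⁻³ Pa/m
Geostrophic balance (pressure-gradient force = Coriolis force):
V_g = (1/(fρ)) |∂P/∂n| = 1.37×10⁻³ / (1.36×10⁻⁴ × 1.14) = 8.86 m/s
Converting: 8.86 m/s × 3.6 = 31.9 km/h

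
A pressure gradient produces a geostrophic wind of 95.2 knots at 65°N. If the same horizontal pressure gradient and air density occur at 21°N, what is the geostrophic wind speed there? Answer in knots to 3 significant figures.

With the same pressure gradient and density, V_g ∝ 1/f ∝ 1/sin φ.
V₂ = V₁ · sin φ₁ / sin φ₂ = 95.2 × sin 65° / sin 21°
V₂ = 95.2 × 0.9063/0.3584 = 241 knots

241 knots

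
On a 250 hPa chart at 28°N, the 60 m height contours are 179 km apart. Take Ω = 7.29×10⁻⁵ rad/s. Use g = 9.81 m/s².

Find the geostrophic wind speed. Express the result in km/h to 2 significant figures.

170 km/h

Coriolis parameter at 28°N:
f = 2Ω sin φ = 2 × 7.29×10⁻⁵ × sin 28° = 6.84×10⁻⁵ s⁻¹
Height gradient: |∂Z/∂n| = 60 m / 179000 m = 3.35×10⁻⁴
On a pressure surface, geostrophic balance gives V_g = (g/f)|∂Z/∂n|:
V_g = 9.81 × 3.35×10⁻⁴ / 6.84×10⁻⁵ = 48.0 m/s
Converting: 48.0 m/s × 3.6 = 170 km/h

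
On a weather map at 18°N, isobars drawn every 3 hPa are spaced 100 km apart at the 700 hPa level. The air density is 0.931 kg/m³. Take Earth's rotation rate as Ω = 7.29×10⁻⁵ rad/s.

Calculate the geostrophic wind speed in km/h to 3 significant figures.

Coriolis parameter at 18°N:
f = 2Ω sin φ = 2 × 7.29×10⁻⁵ × sin 18° = 4.51×10⁻⁵ s⁻¹
Pressure gradient: |∂P/∂n| = 300 Pa / 100000 m = 3.00×10⁻³ Pa/m
Geostrophic balance (pressure-gradient force = Coriolis force):
V_g = (1/(fρ)) |∂P/∂n| = 3.00×10⁻³ / (4.51×10⁻⁵ × 0.931) = 71.5 m/s
Converting: 71.5 m/s × 3.6 = 257 km/h

257 km/h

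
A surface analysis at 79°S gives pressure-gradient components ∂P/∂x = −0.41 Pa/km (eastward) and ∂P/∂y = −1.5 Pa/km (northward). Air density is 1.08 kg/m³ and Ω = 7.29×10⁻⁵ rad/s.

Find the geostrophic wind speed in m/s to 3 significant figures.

Coriolis parameter at 79°S:
f = 2Ω sin φ = 2 × 7.29×10⁻⁵ × sin 79° = 1.43×10⁻⁴ s⁻¹
In the Southern Hemisphere f is negative: f = −1.43×10⁻⁴ s⁻¹.
Component geostrophic relations (x east, y north):
u_g = −(1/(fρ)) ∂P/∂y,  v_g = (1/(fρ)) ∂P/∂x
u_g = −(−1.5×10⁻³)/(−1.43×10⁻⁴ × 1.08) = −9.70 m/s;  v_g = (−0.41×10⁻³)/(−1.43×10⁻⁴ × 1.08) = 2.65 m/s
|V_g| = √(u_g² + v_g²) = 10.1 m/s

10.1 m/s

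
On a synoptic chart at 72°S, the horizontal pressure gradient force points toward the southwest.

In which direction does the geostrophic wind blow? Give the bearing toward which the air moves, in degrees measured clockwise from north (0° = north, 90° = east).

135°

The pressure-gradient force points toward the southwest (bearing 225°).
Geostrophic balance: in the Southern Hemisphere the Coriolis force deflects motion to the left, so the geostrophic wind blows 90° to the left of the pressure-gradient force (low pressure on the right).
Rotating 225° by 90° counterclockwise gives 135° — the wind blows toward the southeast.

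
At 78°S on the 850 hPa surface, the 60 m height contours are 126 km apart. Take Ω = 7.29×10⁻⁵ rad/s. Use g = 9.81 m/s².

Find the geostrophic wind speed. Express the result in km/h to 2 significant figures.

Coriolis parameter at 78°S:
f = 2Ω sin φ = 2 × 7.29×10⁻⁵ × sin 78° = 1.43×10⁻⁴ s⁻¹
Height gradient: |∂Z/∂n| = 60 m / 126000 m = 4.76×10⁻⁴
On a pressure surface, geostrophic balance gives V_g = (g/f)|∂Z/∂n|:
V_g = 9.81 × 4.76×10⁻⁴ / 1.43×10⁻⁴ = 32.8 m/s
Converting: 32.8 m/s × 3.6 = 120 km/h

120 km/h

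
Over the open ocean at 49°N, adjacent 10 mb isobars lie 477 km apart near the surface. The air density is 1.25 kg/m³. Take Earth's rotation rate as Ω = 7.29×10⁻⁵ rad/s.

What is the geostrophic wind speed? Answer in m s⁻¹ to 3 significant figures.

Coriolis parameter at 49°N:
f = 2Ω sin φ = 2 × 7.29×10⁻⁵ × sin 49° = 1.10×10⁻⁴ s⁻¹
Pressure gradient: |∂P/∂n| = 1000 Pa / 477000 m = 2.10×10⁻³ Pa/m
Geostrophic balance (pressure-gradient force = Coriolis force):
V_g = (1/(fρ)) |∂P/∂n| = 2.10×10⁻³ / (1.10×10⁻⁴ × 1.25) = 15.2 m/s

15.2 m s⁻¹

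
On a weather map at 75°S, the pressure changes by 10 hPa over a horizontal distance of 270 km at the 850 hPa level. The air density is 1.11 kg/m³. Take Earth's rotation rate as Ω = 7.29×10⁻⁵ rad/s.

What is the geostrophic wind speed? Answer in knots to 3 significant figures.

46.1 knots

Coriolis parameter at 75°S:
f = 2Ω sin φ = 2 × 7.29×10⁻⁵ × sin 75° = 1.41×10⁻⁴ s⁻¹
Pressure gradient: |∂P/∂n| = 1000 Pa / 270000 m = 3.70×10⁻³ Pa/m
Geostrophic balance (pressure-gradient force = Coriolis force):
V_g = (1/(fρ)) |∂P/∂n| = 3.70×10⁻³ / (1.41×10⁻⁴ × 1.11) = 23.7 m/s
Converting: 23.7 m/s × 1.944 = 46.1 knots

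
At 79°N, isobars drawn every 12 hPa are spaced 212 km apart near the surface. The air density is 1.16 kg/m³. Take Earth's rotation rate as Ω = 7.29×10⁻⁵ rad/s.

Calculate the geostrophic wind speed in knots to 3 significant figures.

Coriolis parameter at 79°N:
f = 2Ω sin φ = 2 × 7.29×10⁻⁵ × sin 79° = 1.43×10⁻⁴ s⁻¹
Pressure gradient: |∂P/∂n| = 1200 Pa / 212000 m = 5.66×10⁻³ Pa/m
Geostrophic balance (pressure-gradient force = Coriolis force):
V_g = (1/(fρ)) |∂P/∂n| = 5.66×10⁻³ / (1.43×10⁻⁴ × 1.16) = 34.1 m/s
Converting: 34.1 m/s × 1.944 = 66.3 knots

66.3 knots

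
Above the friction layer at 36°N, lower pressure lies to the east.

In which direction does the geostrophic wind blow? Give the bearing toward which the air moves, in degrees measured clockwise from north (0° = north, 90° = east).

180°

The pressure-gradient force points toward the east (bearing 090°).
Geostrophic balance: in the Northern Hemisphere the Coriolis force deflects motion to the right, so the geostrophic wind blows 90° to the right of the pressure-gradient force (low pressure on the left).
Rotating 090° by 90° clockwise gives 180° — the wind blows toward the south.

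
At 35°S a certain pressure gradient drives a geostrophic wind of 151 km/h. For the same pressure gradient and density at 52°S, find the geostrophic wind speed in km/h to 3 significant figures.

With the same pressure gradient and density, V_g ∝ 1/f ∝ 1/sin φ.
V₂ = V₁ · sin φ₁ / sin φ₂ = 151 × sin 35° / sin 52°
V₂ = 151 × 0.5736/0.7880 = 110 km/h

110 km/h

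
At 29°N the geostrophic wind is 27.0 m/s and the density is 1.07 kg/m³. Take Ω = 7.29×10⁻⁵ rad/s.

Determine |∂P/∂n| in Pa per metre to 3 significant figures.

2.04×10⁻³ Pa/m

Coriolis parameter at 29°N:
f = 2Ω sin φ = 2 × 7.29×10⁻⁵ × sin 29° = 7.07×10⁻⁵ s⁻¹
Geostrophic balance rearranged: |∂P/∂n| = f ρ V_g
|∂P/∂n| = 7.07×10⁻⁵ × 1.07 × 27.0 = 2.04×10⁻³ Pa/m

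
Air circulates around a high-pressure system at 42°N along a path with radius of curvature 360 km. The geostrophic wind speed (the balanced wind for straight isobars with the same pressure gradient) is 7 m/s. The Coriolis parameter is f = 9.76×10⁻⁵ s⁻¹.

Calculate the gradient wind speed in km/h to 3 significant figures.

34.7 km/h

Around a high, pressure-gradient force acts outward with centrifugal, so Coriolis balances both:
fV = (1/ρ)|∂P/∂n| + V²/R  →  V² − fR·V + fR·V_g = 0
With fR = 9.76×10⁻⁵ × 360×10³ m = 35.1 m/s:
V = [fR − √((fR)² − 4 fR V_g)]/2 = [35.1 − √(35.1² − 4×35.1×7)]/2 = 9.65 m/s
Supergeostrophic (V > V_g = 7 m/s), as expected around a high.
Converting: 9.65 m/s × 3.6 = 34.7 km/h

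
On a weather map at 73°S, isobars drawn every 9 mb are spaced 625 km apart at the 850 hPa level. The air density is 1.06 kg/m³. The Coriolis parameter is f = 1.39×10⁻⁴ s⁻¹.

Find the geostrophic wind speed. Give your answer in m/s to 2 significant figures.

Pressure gradient: |∂P/∂n| = 900 Pa / 625000 m = 1.44×10⁻³ Pa/m
Geostrophic balance (pressure-gradient force = Coriolis force):
V_g = (1/(fρ)) |∂P/∂n| = 1.44×10⁻³ / (1.39×10⁻⁴ × 1.06) = 9.77 m/s

9.8 m/s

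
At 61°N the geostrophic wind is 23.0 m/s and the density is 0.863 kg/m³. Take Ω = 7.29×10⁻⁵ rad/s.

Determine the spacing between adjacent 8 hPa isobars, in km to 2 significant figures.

320 km

Coriolis parameter at 61°N:
f = 2Ω sin φ = 2 × 7.29×10⁻⁵ × sin 61° = 1.28×10⁻⁴ s⁻¹
Geostrophic balance rearranged: |∂P/∂n| = f ρ V_g
|∂P/∂n| = 1.28×10⁻⁴ × 0.863 × 23.0 = 2.53×10⁻³ Pa/m
Isobar spacing: Δn = ΔP/|∂P/∂n| = 800 Pa / 2.53×10⁻³ Pa/m = 316064 m ≈ 320 km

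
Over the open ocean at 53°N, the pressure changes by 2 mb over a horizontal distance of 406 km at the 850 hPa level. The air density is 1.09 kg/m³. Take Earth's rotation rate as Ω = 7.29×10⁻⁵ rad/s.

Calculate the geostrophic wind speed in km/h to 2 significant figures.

Coriolis parameter at 53°N:
f = 2Ω sin φ = 2 × 7.29×10⁻⁵ × sin 53° = 1.16×10⁻⁴ s⁻¹
Pressure gradient: |∂P/∂n| = 200 Pa / 406000 m = 4.93×10⁻⁴ Pa/m
Geostrophic balance (pressure-gradient force = Coriolis force):
V_g = (1/(fρ)) |∂P/∂n| = 4.93×10⁻⁴ / (1.16×10⁻⁴ × 1.09) = 3.88 m/s
Converting: 3.88 m/s × 3.6 = 14 km/h

14 km/h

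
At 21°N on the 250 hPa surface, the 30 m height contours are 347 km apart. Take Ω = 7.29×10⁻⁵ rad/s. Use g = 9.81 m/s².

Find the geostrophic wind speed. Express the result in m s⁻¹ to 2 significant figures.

Coriolis parameter at 21°N:
f = 2Ω sin φ = 2 × 7.29×10⁻⁵ × sin 21° = 5.23×10⁻⁵ s⁻¹
Height gradient: |∂Z/∂n| = 30 m / 347000 m = 8.65×10⁻⁵
On a pressure surface, geostrophic balance gives V_g = (g/f)|∂Z/∂n|:
V_g = 9.81 × 8.65×10⁻⁵ / 5.23×10⁻⁵ = 16.2 m/s

16 m s⁻¹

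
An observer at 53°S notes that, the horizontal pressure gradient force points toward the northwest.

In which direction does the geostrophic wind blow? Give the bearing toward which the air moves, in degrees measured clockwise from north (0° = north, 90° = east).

225°

The pressure-gradient force points toward the northwest (bearing 315°).
Geostrophic balance: in the Southern Hemisphere the Coriolis force deflects motion to the left, so the geostrophic wind blows 90° to the left of the pressure-gradient force (low pressure on the right).
Rotating 315° by 90° counterclockwise gives 225° — the wind blows toward the southwest.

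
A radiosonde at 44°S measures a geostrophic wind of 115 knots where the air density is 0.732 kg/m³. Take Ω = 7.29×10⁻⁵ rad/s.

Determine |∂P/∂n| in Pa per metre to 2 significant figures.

Coriolis parameter at 44°S:
f = 2Ω sin φ = 2 × 7.29×10⁻⁵ × sin 44° = 1.01×10⁻⁴ s⁻¹
Wind speed in SI: 115 knots = 59.2 m/s
Geostrophic balance rearranged: |∂P/∂n| = f ρ V_g
|∂P/∂n| = 1.01×10⁻⁴ × 0.732 × 59.2 = 4.39×10⁻³ Pa/m

4.4×10⁻³ Pa/m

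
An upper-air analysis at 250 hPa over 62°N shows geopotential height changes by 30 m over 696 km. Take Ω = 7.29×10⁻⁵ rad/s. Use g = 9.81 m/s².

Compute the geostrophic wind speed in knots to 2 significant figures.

Coriolis parameter at 62°N:
f = 2Ω sin φ = 2 × 7.29×10⁻⁵ × sin 62° = 1.29×10⁻⁴ s⁻¹
Height gradient: |∂Z/∂n| = 30 m / 696000 m = 4.31×10⁻⁵
On a pressure surface, geostrophic balance gives V_g = (g/f)|∂Z/∂n|:
V_g = 9.81 × 4.31×10⁻⁵ / 1.29×10⁻⁴ = 3.28 m/s
Converting: 3.28 m/s × 1.944 = 6.4 knots

6.4 knots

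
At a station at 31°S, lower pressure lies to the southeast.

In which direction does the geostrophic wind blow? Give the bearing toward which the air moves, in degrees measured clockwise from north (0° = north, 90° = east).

045°

The pressure-gradient force points toward the southeast (bearing 135°).
Geostrophic balance: in the Southern Hemisphere the Coriolis force deflects motion to the left, so the geostrophic wind blows 90° to the left of the pressure-gradient force (low pressure on the right).
Rotating 135° by 90° counterclockwise gives 045° — the wind blows toward the northeast.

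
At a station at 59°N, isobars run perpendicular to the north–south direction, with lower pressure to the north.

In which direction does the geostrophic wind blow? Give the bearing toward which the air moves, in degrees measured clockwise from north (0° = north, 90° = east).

The pressure-gradient force points toward the north (bearing 000°).
Geostrophic balance: in the Northern Hemisphere the Coriolis force deflects motion to the right, so the geostrophic wind blows 90° to the right of the pressure-gradient force (low pressure on the left).
Rotating 000° by 90° clockwise gives 090° — the wind blows toward the east.

090°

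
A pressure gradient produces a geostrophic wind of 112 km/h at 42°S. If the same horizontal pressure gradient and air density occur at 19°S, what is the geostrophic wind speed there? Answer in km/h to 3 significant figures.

230 km/h

With the same pressure gradient and density, V_g ∝ 1/f ∝ 1/sin φ.
V₂ = V₁ · sin φ₁ / sin φ₂ = 112 × sin 42° / sin 19°
V₂ = 112 × 0.6691/0.3256 = 230 km/h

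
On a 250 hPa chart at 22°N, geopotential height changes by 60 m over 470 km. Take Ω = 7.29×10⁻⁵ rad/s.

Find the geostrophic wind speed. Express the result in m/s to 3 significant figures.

22.9 m/s

Coriolis parameter at 22°N:
f = 2Ω sin φ = 2 × 7.29×10⁻⁵ × sin 22° = 5.46×10⁻⁵ s⁻¹
Height gradient: |∂Z/∂n| = 60 m / 470000 m = 1.28×10⁻⁴
On a pressure surface, geostrophic balance gives V_g = (g/f)|∂Z/∂n|:
V_g = 9.81 × 1.28×10⁻⁴ / 5.46×10⁻⁵ = 22.9 m/s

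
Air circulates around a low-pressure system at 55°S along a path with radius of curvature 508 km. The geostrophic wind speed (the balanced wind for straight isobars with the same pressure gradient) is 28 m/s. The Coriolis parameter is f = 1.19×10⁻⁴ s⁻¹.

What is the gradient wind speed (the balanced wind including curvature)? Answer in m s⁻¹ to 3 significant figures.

20.8 m s⁻¹

Around a low, centrifugal force acts outward with Coriolis, so pressure-gradient force balances both:
(1/ρ)|∂P/∂n| = fV + V²/R  →  V² + fR·V − fR·V_g = 0
With fR = 1.19×10⁻⁴ × 508×10³ m = 60.5 m/s:
V = [−fR + √((fR)² + 4 fR V_g)]/2 = [−60.5 + √(60.5² + 4×60.5×28)]/2 = 20.8 m/s
Subgeostrophic (V < V_g = 28 m/s), as expected around a low.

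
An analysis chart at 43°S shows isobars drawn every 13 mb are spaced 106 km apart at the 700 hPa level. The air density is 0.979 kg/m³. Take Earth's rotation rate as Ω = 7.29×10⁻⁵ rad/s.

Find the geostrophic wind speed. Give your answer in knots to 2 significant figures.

Coriolis parameter at 43°S:
f = 2Ω sin φ = 2 × 7.29×10⁻⁵ × sin 43° = 9.94×10⁻⁵ s⁻¹
Pressure gradient: |∂P/∂n| = 1300 Pa / 106000 m = 1.23×10⁻² Pa/m
Geostrophic balance (pressure-gradient force = Coriolis force):
V_g = (1/(fρ)) |∂P/∂n| = 1.23×10⁻² / (9.94×10⁻⁵ × 0.979) = 126 m/s
Converting: 126 m/s × 1.944 = 240 knots

240 knots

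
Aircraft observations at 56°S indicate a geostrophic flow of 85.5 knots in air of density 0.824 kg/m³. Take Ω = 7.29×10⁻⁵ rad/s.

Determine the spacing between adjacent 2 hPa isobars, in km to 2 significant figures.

46 km

Coriolis parameter at 56°S:
f = 2Ω sin φ = 2 × 7.29×10⁻⁵ × sin 56° = 1.21×10⁻⁴ s⁻¹
Wind speed in SI: 85.5 knots = 44.0 m/s
Geostrophic balance rearranged: |∂P/∂n| = f ρ V_g
|∂P/∂n| = 1.21×10⁻⁴ × 0.824 × 44.0 = 4.38×10⁻³ Pa/m
Isobar spacing: Δn = ΔP/|∂P/∂n| = 200 Pa / 4.38×10⁻³ Pa/m = 45653 m ≈ 46 km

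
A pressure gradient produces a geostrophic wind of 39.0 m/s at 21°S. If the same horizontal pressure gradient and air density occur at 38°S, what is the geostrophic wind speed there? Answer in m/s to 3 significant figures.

22.7 m/s

With the same pressure gradient and density, V_g ∝ 1/f ∝ 1/sin φ.
V₂ = V₁ · sin φ₁ / sin φ₂ = 39.0 × sin 21° / sin 38°
V₂ = 39.0 × 0.3584/0.6157 = 22.7 m/s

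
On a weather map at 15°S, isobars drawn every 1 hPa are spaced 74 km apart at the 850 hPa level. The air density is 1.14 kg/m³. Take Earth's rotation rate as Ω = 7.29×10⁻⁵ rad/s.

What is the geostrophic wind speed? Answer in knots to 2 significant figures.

61 knots

Coriolis parameter at 15°S:
f = 2Ω sin φ = 2 × 7.29×10⁻⁵ × sin 15° = 3.77×10⁻⁵ s⁻¹
Pressure gradient: |∂P/∂n| = 100 Pa / 74000 m = 1.35×10⁻³ Pa/m
Geostrophic balance (pressure-gradient force = Coriolis force):
V_g = (1/(fρ)) |∂P/∂n| = 1.35×10⁻³ / (3.77×10⁻⁵ × 1.14) = 31.4 m/s
Converting: 31.4 m/s × 1.944 = 61 knots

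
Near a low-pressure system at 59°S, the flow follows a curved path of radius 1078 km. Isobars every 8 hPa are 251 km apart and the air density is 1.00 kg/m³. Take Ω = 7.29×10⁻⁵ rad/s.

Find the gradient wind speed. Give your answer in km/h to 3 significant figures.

Coriolis parameter at 59°S:
f = 2Ω sin φ = 2 × 7.29×10⁻⁵ × sin 59° = 1.25×10⁻⁴ s⁻¹
Pressure gradient: |∂P/∂n| = 800 Pa / 251000 m = 3.19×10⁻³ Pa/m
Geostrophic speed: V_g = |∂P/∂n|/(fρ) = 3.19×10⁻³/(1.25×10⁻⁴ × 1.00) = 25.5 m/s
Around a low, centrifugal force acts outward with Coriolis, so pressure-gradient force balances both:
(1/ρ)|∂P/∂n| = fV + V²/R  →  V² + fR·V − fR·V_g = 0
With fR = 1.25×10⁻⁴ × 1078×10³ m = 135 m/s:
V = [−fR + √((fR)² + 4 fR V_g)]/2 = [−135 + √(135² + 4×135×25.5)]/2 = 21.9 m/s
Subgeostrophic (V < V_g = 25.5 m/s), as expected around a low.
Converting: 21.9 m/s × 3.6 = 79.0 km/h

79.0 km/h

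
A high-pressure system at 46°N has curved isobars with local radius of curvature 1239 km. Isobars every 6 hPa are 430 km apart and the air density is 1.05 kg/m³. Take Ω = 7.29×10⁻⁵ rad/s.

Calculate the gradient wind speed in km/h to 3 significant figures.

51.2 km/h

Coriolis parameter at 46°N:
f = 2Ω sin φ = 2 × 7.29×10⁻⁵ × sin 46° = 1.05×10⁻⁴ s⁻¹
Pressure gradient: |∂P/∂n| = 600 Pa / 430000 m = 1.40×10⁻³ Pa/m
Geostrophic speed: V_g = |∂P/∂n|/(fρ) = 1.40×10⁻³/(1.05×10⁻⁴ × 1.05) = 12.7 m/s
Around a high, pressure-gradient force acts outward with centrifugal, so Coriolis balances both:
fV = (1/ρ)|∂P/∂n| + V²/R  →  V² − fR·V + fR·V_g = 0
With fR = 1.05×10⁻⁴ × 1239×10³ m = 130 m/s:
V = [fR − √((fR)² − 4 fR V_g)]/2 = [130 − √(130² − 4×130×12.7)]/2 = 14.2 m/s
Supergeostrophic (V > V_g = 12.7 m/s), as expected around a high.
Converting: 14.2 m/s × 3.6 = 51.2 km/h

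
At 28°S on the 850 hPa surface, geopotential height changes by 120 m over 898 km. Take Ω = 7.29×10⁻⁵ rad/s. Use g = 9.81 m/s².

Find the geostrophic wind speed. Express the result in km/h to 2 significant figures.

69 km/h

Coriolis parameter at 28°S:
f = 2Ω sin φ = 2 × 7.29×10⁻⁵ × sin 28° = 6.84×10⁻⁵ s⁻¹
Height gradient: |∂Z/∂n| = 120 m / 898000 m = 1.34×10⁻⁴
On a pressure surface, geostrophic balance gives V_g = (g/f)|∂Z/∂n|:
V_g = 9.81 × 1.34×10⁻⁴ / 6.84×10⁻⁵ = 19.2 m/s
Converting: 19.2 m/s × 3.6 = 69 km/h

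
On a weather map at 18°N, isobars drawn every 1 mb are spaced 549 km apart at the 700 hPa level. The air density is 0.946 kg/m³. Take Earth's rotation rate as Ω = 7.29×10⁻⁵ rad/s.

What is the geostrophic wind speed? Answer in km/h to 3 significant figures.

Coriolis parameter at 18°N:
f = 2Ω sin φ = 2 × 7.29×10⁻⁵ × sin 18° = 4.51×10⁻⁵ s⁻¹
Pressure gradient: |∂P/∂n| = 100 Pa / 549000 m = 1.82×10⁻⁴ Pa/m
Geostrophic balance (pressure-gradient force = Coriolis force):
V_g = (1/(fρ)) |∂P/∂n| = 1.82×10⁻⁴ / (4.51×10⁻⁵ × 0.946) = 4.27 m/s
Converting: 4.27 m/s × 3.6 = 15.4 km/h

15.4 km/h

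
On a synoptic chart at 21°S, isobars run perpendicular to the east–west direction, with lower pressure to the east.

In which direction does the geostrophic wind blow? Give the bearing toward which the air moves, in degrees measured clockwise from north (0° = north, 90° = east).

000°

The pressure-gradient force points toward the east (bearing 090°).
Geostrophic balance: in the Southern Hemisphere the Coriolis force deflects motion to the left, so the geostrophic wind blows 90° to the left of the pressure-gradient force (low pressure on the right).
Rotating 090° by 90° counterclockwise gives 000° — the wind blows toward the north.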